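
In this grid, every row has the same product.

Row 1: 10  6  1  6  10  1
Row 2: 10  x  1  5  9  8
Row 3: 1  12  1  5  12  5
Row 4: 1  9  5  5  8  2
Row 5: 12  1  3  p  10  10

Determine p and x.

Rows 1 and 4 each multiply to 3600, so every row has product 3600.
Row 5: 12×1×3×10×10 = 3600, so the missing entry is 3600 ÷ 3600 = 1.
Row 2: 10×1×5×9×8 = 3600, so the missing entry is 3600 ÷ 3600 = 1.

p = 1, x = 1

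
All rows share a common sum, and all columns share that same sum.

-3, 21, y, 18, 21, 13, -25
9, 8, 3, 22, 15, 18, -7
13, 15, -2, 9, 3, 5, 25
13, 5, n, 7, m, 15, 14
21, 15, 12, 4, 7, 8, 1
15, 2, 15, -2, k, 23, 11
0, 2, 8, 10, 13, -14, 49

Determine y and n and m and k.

Rows 2 and 3 both sum to 68, so that's the common total.
The known cells in row 1 total 45, leaving 68 − 45 = 23 for the blank.
The known cells in row 6 total 64, leaving 68 − 64 = 4 for the blank.
The known cells in column 3 total 59, leaving 68 − 59 = 9 for the blank.
The known cells in row 4 total 63, leaving 68 − 63 = 5 for the blank.

y = 23, n = 9, m = 5, k = 4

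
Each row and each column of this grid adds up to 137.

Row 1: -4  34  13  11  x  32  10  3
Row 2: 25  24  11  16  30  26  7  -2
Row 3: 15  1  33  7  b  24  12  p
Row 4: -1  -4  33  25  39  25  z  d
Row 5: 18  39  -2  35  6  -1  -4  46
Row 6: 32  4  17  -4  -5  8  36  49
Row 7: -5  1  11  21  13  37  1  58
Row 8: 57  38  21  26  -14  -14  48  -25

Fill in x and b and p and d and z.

Row 1 has -4 + 34 + 13 + 11 + 32 + 10 + 3 = 99; the blank must be 137 − 99 = 38.
Column 5 has 38 + 30 + 39 + 6 − 5 + 13 − 14 = 107; the blank must be 137 − 107 = 30.
Row 3 has 15 + 1 + 33 + 7 + 30 + 24 + 12 = 122; the blank must be 137 − 122 = 15.
Column 8 has 3 − 2 + 15 + 46 + 49 + 58 − 25 = 144; the blank must be 137 − 144 = -7.
Row 4 has -1 − 4 + 33 + 25 + 39 + 25 − 7 = 110; the blank must be 137 − 110 = 27.

x = 38, b = 30, p = 15, d = -7, z = 27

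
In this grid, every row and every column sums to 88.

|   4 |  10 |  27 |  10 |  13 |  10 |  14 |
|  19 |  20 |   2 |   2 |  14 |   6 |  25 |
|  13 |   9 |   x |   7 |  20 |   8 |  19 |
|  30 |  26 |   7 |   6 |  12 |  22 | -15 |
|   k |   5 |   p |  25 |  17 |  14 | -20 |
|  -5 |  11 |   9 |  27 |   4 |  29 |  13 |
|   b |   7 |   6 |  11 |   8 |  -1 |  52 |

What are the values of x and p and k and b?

The known cells in row 7 total 83, leaving 88 − 83 = 5 for the blank.
The known cells in column 1 total 66, leaving 88 − 66 = 22 for the blank.
The known cells in row 5 total 63, leaving 88 − 63 = 25 for the blank.
The known cells in row 3 total 76, leaving 88 − 76 = 12 for the blank.

x = 12, p = 25, k = 22, b = 5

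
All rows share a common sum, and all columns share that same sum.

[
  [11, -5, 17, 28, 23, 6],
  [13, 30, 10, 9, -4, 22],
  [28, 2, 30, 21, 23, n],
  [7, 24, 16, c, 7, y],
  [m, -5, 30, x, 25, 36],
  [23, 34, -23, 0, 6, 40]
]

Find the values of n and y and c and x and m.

Rows 1 and 2 both sum to 80, so that's the common total.
The known cells in column 1 total 82, leaving 80 − 82 = -2 for the blank.
The known cells in row 5 total 84, leaving 80 − 84 = -4 for the blank.
The known cells in column 4 total 54, leaving 80 − 54 = 26 for the blank.
The known cells in row 3 total 104, leaving 80 − 104 = -24 for the blank.
The known cells in row 4 total 80, leaving 80 − 80 = 0 for the blank.

n = -24, y = 0, c = 26, x = -4, m = -2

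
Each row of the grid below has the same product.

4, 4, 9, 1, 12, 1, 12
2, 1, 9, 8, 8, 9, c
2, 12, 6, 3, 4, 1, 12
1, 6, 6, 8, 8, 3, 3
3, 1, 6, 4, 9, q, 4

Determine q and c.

q = 8, c = 2

Rows 3 and 4 each multiply to 20736, so every row has product 20736.
Row 5: 3×1×6×4×9×4 = 2592, so the missing entry is 20736 ÷ 2592 = 8.
Row 2: 2×1×9×8×8×9 = 10368, so the missing entry is 20736 ÷ 10368 = 2.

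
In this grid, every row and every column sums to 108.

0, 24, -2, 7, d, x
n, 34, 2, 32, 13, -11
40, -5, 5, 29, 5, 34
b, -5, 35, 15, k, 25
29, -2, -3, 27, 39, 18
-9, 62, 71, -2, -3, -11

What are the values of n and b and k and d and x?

Column 6: -11 + 34 + 25 + 18 − 11 = 55, so its missing entry is 108 − 55 = 53.
Row 1: 0 + 24 − 2 + 7 + 53 = 82, so its missing entry is 108 − 82 = 26.
Column 5: 26 + 13 + 5 + 39 − 3 = 80, so its missing entry is 108 − 80 = 28.
Row 4: -5 + 35 + 15 + 28 + 25 = 98, so its missing entry is 108 − 98 = 10.
Row 2: 34 + 2 + 32 + 13 − 11 = 70, so its missing entry is 108 − 70 = 38.

n = 38, b = 10, k = 28, d = 26, x = 53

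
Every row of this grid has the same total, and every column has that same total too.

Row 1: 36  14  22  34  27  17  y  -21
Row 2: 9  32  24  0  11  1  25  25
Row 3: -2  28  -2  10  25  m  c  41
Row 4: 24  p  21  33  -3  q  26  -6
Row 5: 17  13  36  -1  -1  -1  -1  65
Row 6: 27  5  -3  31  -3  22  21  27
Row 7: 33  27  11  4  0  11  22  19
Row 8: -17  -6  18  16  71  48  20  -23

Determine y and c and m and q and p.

y = -2, c = 16, m = 11, q = 18, p = 14

Rows 2 and 5 both sum to 127, so that's the common total.
Column 2: 14 + 32 + 28 + 13 + 5 + 27 − 6 = 113, so its missing entry is 127 − 113 = 14.
Row 1: 36 + 14 + 22 + 34 + 27 + 17 − 21 = 129, so its missing entry is 127 − 129 = -2.
Column 7: -2 + 25 + 26 − 1 + 21 + 22 + 20 = 111, so its missing entry is 127 − 111 = 16.
Row 3: -2 + 28 − 2 + 10 + 25 + 16 + 41 = 116, so its missing entry is 127 − 116 = 11.
Row 4: 24 + 14 + 21 + 33 − 3 + 26 − 6 = 109, so its missing entry is 127 − 109 = 18.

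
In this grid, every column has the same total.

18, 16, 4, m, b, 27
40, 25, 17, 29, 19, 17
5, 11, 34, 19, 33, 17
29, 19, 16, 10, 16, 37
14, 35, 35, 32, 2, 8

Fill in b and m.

b = 36, m = 16

The complete columns each total 106.
Column 5 is missing 106 − 70 = 36 (since 19 + 33 + 16 + 2 = 70).
Column 4 is missing 106 − 90 = 16 (since 29 + 19 + 10 + 32 = 90).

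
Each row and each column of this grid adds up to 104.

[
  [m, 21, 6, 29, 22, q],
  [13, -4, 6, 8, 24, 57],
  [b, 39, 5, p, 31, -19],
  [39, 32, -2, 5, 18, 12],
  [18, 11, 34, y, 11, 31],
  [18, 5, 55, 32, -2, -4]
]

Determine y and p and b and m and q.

y = -1, p = 31, b = 17, m = -1, q = 27

Row 5: 18 + 11 + 34 + 11 + 31 = 105, so its missing entry is 104 − 105 = -1.
Column 4: 29 + 8 + 5 − 1 + 32 = 73, so its missing entry is 104 − 73 = 31.
Row 3: 39 + 5 + 31 + 31 − 19 = 87, so its missing entry is 104 − 87 = 17.
Column 1: 13 + 17 + 39 + 18 + 18 = 105, so its missing entry is 104 − 105 = -1.
Row 1: -1 + 21 + 6 + 29 + 22 = 77, so its missing entry is 104 − 77 = 27.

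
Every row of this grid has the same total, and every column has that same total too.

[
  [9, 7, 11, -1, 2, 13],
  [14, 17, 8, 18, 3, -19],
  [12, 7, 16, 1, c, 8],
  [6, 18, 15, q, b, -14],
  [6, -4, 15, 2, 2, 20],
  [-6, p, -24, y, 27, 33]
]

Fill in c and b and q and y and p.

Rows 1 and 2 both sum to 41, so that's the common total.
The known cells in row 3 total 44, leaving 41 − 44 = -3 for the blank.
The known cells in column 5 total 31, leaving 41 − 31 = 10 for the blank.
The known cells in column 2 total 45, leaving 41 − 45 = -4 for the blank.
The known cells in row 4 total 35, leaving 41 − 35 = 6 for the blank.
The known cells in row 6 total 26, leaving 41 − 26 = 15 for the blank.

c = -3, b = 10, q = 6, y = 15, p = -4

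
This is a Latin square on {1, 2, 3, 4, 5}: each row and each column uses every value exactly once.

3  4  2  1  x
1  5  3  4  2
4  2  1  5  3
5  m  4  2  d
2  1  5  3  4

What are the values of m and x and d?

At (row 4, col 2): column 2 already has {1, 2, 4, 5}, so the value is 3.
Cell (1,5): row 1 already has {1, 2, 3, 4} → 5.
For row 4, column 5: row 4 already has {2, 3, 4, 5}; that leaves 1.

m = 3, x = 5, d = 1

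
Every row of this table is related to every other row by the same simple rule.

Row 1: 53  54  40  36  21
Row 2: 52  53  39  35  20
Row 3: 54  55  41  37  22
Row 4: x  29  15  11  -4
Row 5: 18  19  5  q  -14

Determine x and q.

The difference between any two rows is the same in every column — this is an addition table with the headers hidden.
Row 4 minus row 1 is -4 − 21 = -25, so its entry in column 1 is 53 + (-25) = 28.
Row 5 minus row 1 is -14 − 21 = -35, so its entry in column 4 is 36 + (-35) = 1.

x = 28, q = 1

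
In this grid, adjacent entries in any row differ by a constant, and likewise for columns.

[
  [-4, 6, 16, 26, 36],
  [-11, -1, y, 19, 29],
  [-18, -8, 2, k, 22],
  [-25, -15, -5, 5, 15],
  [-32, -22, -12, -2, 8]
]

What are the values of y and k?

y = 9, k = 12

Along each row the entries change by 10 per step; down each column they change by -7.
Row 2: from -11 at column 1, stepping by 10 to column 3 gives 9.
Row 3: from -18 at column 1, stepping by 10 to column 4 gives 12.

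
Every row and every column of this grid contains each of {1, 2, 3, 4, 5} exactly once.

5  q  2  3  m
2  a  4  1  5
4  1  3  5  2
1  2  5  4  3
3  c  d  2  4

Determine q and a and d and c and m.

q = 4, a = 3, d = 1, c = 5, m = 1

At (row 1, col 5): column 5 already has {2, 3, 4, 5}, so the value is 1.
For row 1, column 2: row 1 already has {1, 2, 3, 5}; that leaves 4.
Cell (2,2): row 2 already has {1, 2, 4, 5} → 3.
Cell (5,3): column 3 already has {2, 3, 4, 5} → 1.
Cell (5,2): row 5 already has {1, 2, 3, 4} → 5.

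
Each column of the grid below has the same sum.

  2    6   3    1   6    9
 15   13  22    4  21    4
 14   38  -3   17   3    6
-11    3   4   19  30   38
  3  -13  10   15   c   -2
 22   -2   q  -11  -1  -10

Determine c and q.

c = -14, q = 9

The complete columns each total 45.
Column 5 is missing 45 − 59 = -14 (since 6 + 21 + 3 + 30 − 1 = 59).
Column 3 is missing 45 − 36 = 9 (since 3 + 22 − 3 + 4 + 10 = 36).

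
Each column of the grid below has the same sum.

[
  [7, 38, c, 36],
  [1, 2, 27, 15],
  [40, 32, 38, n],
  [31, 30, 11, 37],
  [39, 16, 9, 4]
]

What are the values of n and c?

n = 26, c = 33

Columns 1 and 2 both add up to 118, so every column sums to 118.
Column 4: 36 + 15 + 37 + 4 = 92, so the missing entry is 118 − 92 = 26.
Column 3: 27 + 38 + 11 + 9 = 85, so the missing entry is 118 − 85 = 33.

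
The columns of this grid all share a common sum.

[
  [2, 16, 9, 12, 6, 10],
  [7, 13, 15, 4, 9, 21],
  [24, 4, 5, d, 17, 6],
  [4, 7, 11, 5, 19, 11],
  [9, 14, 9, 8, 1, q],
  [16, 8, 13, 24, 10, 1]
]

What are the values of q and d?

q = 13, d = 9

The complete columns each total 62.
Column 6 is missing 62 − 49 = 13 (since 10 + 21 + 6 + 11 + 1 = 49).
Column 4 is missing 62 − 53 = 9 (since 12 + 4 + 5 + 8 + 24 = 53).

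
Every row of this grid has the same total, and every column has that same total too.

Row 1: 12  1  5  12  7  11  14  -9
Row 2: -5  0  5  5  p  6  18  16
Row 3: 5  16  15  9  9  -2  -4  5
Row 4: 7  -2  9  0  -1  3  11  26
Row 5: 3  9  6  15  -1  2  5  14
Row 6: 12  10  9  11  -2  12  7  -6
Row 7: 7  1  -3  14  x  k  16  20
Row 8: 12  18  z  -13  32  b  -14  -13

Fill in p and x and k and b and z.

Rows 1 and 3 both sum to 53, so that's the common total.
The known cells in row 2 total 45, leaving 53 − 45 = 8 for the blank.
The known cells in column 5 total 52, leaving 53 − 52 = 1 for the blank.
The known cells in row 7 total 56, leaving 53 − 56 = -3 for the blank.
The known cells in column 3 total 46, leaving 53 − 46 = 7 for the blank.
The known cells in row 8 total 29, leaving 53 − 29 = 24 for the blank.

p = 8, x = 1, k = -3, b = 24, z = 7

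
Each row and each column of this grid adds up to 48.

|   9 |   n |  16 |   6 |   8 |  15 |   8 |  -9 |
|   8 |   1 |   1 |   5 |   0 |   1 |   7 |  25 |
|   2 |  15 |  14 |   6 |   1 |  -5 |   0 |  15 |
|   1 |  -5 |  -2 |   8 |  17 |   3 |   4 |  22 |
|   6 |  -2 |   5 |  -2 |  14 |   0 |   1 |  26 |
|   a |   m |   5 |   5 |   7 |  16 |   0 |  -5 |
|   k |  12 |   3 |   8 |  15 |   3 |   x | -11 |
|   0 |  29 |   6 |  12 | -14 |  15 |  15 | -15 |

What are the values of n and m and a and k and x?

n = -5, m = 3, a = 17, k = 5, x = 13

Row 1 has 9 + 16 + 6 + 8 + 15 + 8 − 9 = 53; the blank must be 48 − 53 = -5.
Column 2 has -5 + 1 + 15 − 5 − 2 + 12 + 29 = 45; the blank must be 48 − 45 = 3.
Row 6 has 3 + 5 + 5 + 7 + 16 + 0 − 5 = 31; the blank must be 48 − 31 = 17.
Column 1 has 9 + 8 + 2 + 1 + 6 + 17 + 0 = 43; the blank must be 48 − 43 = 5.
Row 7 has 5 + 12 + 3 + 8 + 15 + 3 − 11 = 35; the blank must be 48 − 35 = 13.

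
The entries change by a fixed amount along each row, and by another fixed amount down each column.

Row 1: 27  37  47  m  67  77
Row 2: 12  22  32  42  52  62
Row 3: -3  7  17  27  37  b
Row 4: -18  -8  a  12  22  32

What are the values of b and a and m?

Along each row the entries change by 10 per step; down each column they change by -15.
Row 3: from -3 at column 1, stepping by 10 to column 6 gives 47.
Row 4: from -18 at column 1, stepping by 10 to column 3 gives 2.
Row 1: from 27 at column 1, stepping by 10 to column 4 gives 57.

b = 47, a = 2, m = 57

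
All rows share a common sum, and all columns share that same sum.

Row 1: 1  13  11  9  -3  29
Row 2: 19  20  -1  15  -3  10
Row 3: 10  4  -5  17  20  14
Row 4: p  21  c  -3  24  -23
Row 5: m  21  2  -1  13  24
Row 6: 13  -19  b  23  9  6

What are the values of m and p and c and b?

m = 1, p = 16, c = 25, b = 28

Rows 1 and 2 both sum to 60, so that's the common total.
Row 6 has 13 − 19 + 23 + 9 + 6 = 32; the blank must be 60 − 32 = 28.
Column 3 has 11 − 1 − 5 + 2 + 28 = 35; the blank must be 60 − 35 = 25.
Row 5 has 21 + 2 − 1 + 13 + 24 = 59; the blank must be 60 − 59 = 1.
Row 4 has 21 + 25 − 3 + 24 − 23 = 44; the blank must be 60 − 44 = 16.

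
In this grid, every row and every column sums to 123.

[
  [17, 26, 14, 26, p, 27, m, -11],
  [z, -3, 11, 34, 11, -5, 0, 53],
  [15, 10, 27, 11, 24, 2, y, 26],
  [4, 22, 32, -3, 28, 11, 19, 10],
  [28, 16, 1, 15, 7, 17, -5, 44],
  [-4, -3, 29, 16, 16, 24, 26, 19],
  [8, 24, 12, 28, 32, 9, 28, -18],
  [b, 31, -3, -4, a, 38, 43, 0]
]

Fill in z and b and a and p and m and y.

The known cells in row 3 total 115, leaving 123 − 115 = 8 for the blank.
The known cells in column 7 total 119, leaving 123 − 119 = 4 for the blank.
The known cells in row 1 total 103, leaving 123 − 103 = 20 for the blank.
The known cells in column 5 total 138, leaving 123 − 138 = -15 for the blank.
The known cells in row 8 total 90, leaving 123 − 90 = 33 for the blank.
The known cells in row 2 total 101, leaving 123 − 101 = 22 for the blank.

z = 22, b = 33, a = -15, p = 20, m = 4, y = 8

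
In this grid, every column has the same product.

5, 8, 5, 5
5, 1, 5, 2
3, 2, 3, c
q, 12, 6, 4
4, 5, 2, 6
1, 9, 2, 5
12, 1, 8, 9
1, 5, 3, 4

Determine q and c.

Columns 2 and 3 each multiply to 43200, so every column has product 43200.
Column 1: 5×5×3×4×1×12×1 = 3600, so the missing entry is 43200 ÷ 3600 = 12.
Column 4: 5×2×4×6×5×9×4 = 43200, so the missing entry is 43200 ÷ 43200 = 1.

q = 12, c = 1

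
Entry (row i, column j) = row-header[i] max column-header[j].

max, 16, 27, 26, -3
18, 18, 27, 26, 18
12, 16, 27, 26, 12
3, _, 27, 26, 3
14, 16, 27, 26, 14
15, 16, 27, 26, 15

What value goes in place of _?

max(3, 16) = 16.

16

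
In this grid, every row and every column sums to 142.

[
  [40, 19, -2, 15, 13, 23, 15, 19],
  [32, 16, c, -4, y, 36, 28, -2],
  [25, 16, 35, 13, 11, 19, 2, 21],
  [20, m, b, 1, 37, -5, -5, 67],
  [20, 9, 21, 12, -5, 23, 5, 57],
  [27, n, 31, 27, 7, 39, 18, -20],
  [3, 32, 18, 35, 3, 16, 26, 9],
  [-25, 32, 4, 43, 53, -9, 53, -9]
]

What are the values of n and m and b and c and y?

n = 13, m = 5, b = 22, c = 13, y = 23

Row 6 has 27 + 31 + 27 + 7 + 39 + 18 − 20 = 129; the blank must be 142 − 129 = 13.
Column 2 has 19 + 16 + 16 + 9 + 13 + 32 + 32 = 137; the blank must be 142 − 137 = 5.
Column 5 has 13 + 11 + 37 − 5 + 7 + 3 + 53 = 119; the blank must be 142 − 119 = 23.
Row 2 has 32 + 16 − 4 + 23 + 36 + 28 − 2 = 129; the blank must be 142 − 129 = 13.
Row 4 has 20 + 5 + 1 + 37 − 5 − 5 + 67 = 120; the blank must be 142 − 120 = 22.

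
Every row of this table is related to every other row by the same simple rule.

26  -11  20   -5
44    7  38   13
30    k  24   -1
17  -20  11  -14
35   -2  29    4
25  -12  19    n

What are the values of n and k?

n = -6, k = -7

The difference between any two rows is the same in every column — this is an addition table with the headers hidden.
Row 6 minus row 1 is 19 − 20 = -1, so its entry in column 4 is -5 + (-1) = -6.
Row 3 minus row 1 is 24 − 20 = 4, so its entry in column 2 is -11 + 4 = -7.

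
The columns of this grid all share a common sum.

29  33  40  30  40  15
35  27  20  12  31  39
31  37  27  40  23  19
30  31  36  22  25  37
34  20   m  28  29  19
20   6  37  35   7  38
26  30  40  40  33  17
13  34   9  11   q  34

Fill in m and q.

m = 9, q = 30

Column 1 sums to 218 and so does column 6; that's the common total.
In column 3 the known cells total 209, leaving 218 − 209 = 9.
In column 5 the known cells total 188, leaving 218 − 188 = 30.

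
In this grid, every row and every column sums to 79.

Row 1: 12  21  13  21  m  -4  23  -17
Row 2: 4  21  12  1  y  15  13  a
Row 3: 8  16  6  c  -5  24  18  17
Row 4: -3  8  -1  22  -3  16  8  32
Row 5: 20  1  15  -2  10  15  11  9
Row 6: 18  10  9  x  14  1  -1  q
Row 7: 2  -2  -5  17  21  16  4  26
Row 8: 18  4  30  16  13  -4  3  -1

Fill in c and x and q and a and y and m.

Row 1: 12 + 21 + 13 + 21 − 4 + 23 − 17 = 69, so its missing entry is 79 − 69 = 10.
Column 5: 10 − 5 − 3 + 10 + 14 + 21 + 13 = 60, so its missing entry is 79 − 60 = 19.
Row 3: 8 + 16 + 6 − 5 + 24 + 18 + 17 = 84, so its missing entry is 79 − 84 = -5.
Row 2: 4 + 21 + 12 + 1 + 19 + 15 + 13 = 85, so its missing entry is 79 − 85 = -6.
Column 8: -17 − 6 + 17 + 32 + 9 + 26 − 1 = 60, so its missing entry is 79 − 60 = 19.
Row 6: 18 + 10 + 9 + 14 + 1 − 1 + 19 = 70, so its missing entry is 79 − 70 = 9.

c = -5, x = 9, q = 19, a = -6, y = 19, m = 10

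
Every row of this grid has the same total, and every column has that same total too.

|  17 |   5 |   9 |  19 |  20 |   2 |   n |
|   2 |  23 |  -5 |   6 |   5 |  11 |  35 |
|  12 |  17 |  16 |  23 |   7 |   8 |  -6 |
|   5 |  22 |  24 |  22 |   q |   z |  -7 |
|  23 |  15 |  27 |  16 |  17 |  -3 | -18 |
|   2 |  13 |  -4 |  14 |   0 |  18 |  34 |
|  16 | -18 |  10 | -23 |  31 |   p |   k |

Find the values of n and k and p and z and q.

Rows 2 and 3 both sum to 77, so that's the common total.
Column 5 has 20 + 5 + 7 + 17 + 0 + 31 = 80; the blank must be 77 − 80 = -3.
Row 1 has 17 + 5 + 9 + 19 + 20 + 2 = 72; the blank must be 77 − 72 = 5.
Column 7 has 5 + 35 − 6 − 7 − 18 + 34 = 43; the blank must be 77 − 43 = 34.
Row 7 has 16 − 18 + 10 − 23 + 31 + 34 = 50; the blank must be 77 − 50 = 27.
Row 4 has 5 + 22 + 24 + 22 − 3 − 7 = 63; the blank must be 77 − 63 = 14.

n = 5, k = 34, p = 27, z = 14, q = -3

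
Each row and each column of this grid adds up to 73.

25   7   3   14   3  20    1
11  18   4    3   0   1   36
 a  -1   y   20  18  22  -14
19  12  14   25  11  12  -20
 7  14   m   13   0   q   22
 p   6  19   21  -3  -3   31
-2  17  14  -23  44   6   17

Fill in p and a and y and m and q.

The known cells in column 6 total 58, leaving 73 − 58 = 15 for the blank.
The known cells in row 5 total 71, leaving 73 − 71 = 2 for the blank.
The known cells in row 6 total 71, leaving 73 − 71 = 2 for the blank.
The known cells in column 1 total 62, leaving 73 − 62 = 11 for the blank.
The known cells in row 3 total 56, leaving 73 − 56 = 17 for the blank.

p = 2, a = 11, y = 17, m = 2, q = 15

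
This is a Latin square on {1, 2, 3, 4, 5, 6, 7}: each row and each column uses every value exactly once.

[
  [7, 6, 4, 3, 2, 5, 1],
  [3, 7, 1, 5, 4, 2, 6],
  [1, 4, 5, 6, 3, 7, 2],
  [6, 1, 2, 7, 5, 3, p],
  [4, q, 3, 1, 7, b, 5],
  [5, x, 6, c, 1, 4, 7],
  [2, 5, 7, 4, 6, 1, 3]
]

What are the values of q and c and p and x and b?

For row 5, column 6: column 6 already has {1, 2, 3, 4, 5, 7}; that leaves 6.
Cell (4,7): row 4 already has {1, 2, 3, 5, 6, 7} → 4.
For row 6, column 4: column 4 already has {1, 3, 4, 5, 6, 7}; that leaves 2.
Cell (6,2): row 6 already has {1, 2, 4, 5, 6, 7} → 3.
Cell (5,2): row 5 already has {1, 3, 4, 5, 6, 7} → 2.

q = 2, c = 2, p = 4, x = 3, b = 6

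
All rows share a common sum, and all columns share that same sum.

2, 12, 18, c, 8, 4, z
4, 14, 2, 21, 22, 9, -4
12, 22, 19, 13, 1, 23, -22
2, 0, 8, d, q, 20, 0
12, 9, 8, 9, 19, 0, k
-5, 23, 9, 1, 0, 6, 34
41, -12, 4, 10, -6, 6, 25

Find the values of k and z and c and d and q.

k = 11, z = 24, c = 0, d = 14, q = 24

Rows 2 and 3 both sum to 68, so that's the common total.
The known cells in column 5 total 44, leaving 68 − 44 = 24 for the blank.
The known cells in row 5 total 57, leaving 68 − 57 = 11 for the blank.
The known cells in column 7 total 44, leaving 68 − 44 = 24 for the blank.
The known cells in row 1 total 68, leaving 68 − 68 = 0 for the blank.
The known cells in row 4 total 54, leaving 68 − 54 = 14 for the blank.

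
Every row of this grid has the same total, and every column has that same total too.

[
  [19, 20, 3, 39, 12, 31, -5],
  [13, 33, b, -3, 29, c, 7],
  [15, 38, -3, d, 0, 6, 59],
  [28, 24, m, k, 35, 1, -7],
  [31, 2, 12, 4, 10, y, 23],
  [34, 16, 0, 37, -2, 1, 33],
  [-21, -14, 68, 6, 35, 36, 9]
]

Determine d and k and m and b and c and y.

d = 4, k = 32, m = 6, b = 33, c = 7, y = 37

Rows 1 and 6 both sum to 119, so that's the common total.
Row 3 has 15 + 38 − 3 + 0 + 6 + 59 = 115; the blank must be 119 − 115 = 4.
Row 5 has 31 + 2 + 12 + 4 + 10 + 23 = 82; the blank must be 119 − 82 = 37.
Column 6 has 31 + 6 + 1 + 37 + 1 + 36 = 112; the blank must be 119 − 112 = 7.
Row 2 has 13 + 33 − 3 + 29 + 7 + 7 = 86; the blank must be 119 − 86 = 33.
Column 4 has 39 − 3 + 4 + 4 + 37 + 6 = 87; the blank must be 119 − 87 = 32.
Row 4 has 28 + 24 + 32 + 35 + 1 − 7 = 113; the blank must be 119 − 113 = 6.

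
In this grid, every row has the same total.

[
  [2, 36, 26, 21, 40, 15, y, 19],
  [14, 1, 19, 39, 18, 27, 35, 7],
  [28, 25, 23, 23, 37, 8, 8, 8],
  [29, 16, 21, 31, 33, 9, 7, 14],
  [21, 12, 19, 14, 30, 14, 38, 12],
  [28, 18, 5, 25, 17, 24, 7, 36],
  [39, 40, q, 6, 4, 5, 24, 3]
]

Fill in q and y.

Rows 3 and 6 both add up to 160, so every row sums to 160.
Row 7: 39 + 40 + 6 + 4 + 5 + 24 + 3 = 121, so the missing entry is 160 − 121 = 39.
Row 1: 2 + 36 + 26 + 21 + 40 + 15 + 19 = 159, so the missing entry is 160 − 159 = 1.

q = 39, y = 1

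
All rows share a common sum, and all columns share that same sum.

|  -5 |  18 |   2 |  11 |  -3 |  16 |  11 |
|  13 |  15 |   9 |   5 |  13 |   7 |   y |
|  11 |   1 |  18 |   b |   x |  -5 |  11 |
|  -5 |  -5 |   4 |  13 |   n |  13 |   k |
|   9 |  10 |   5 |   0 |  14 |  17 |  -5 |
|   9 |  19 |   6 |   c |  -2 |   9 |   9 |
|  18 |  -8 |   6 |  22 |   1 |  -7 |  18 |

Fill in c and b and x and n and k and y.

Rows 1 and 5 both sum to 50, so that's the common total.
Row 6 has 9 + 19 + 6 − 2 + 9 + 9 = 50; the blank must be 50 − 50 = 0.
Column 4 has 11 + 5 + 13 + 0 + 0 + 22 = 51; the blank must be 50 − 51 = -1.
Row 3 has 11 + 1 + 18 − 1 − 5 + 11 = 35; the blank must be 50 − 35 = 15.
Column 5 has -3 + 13 + 15 + 14 − 2 + 1 = 38; the blank must be 50 − 38 = 12.
Row 4 has -5 − 5 + 4 + 13 + 12 + 13 = 32; the blank must be 50 − 32 = 18.
Row 2 has 13 + 15 + 9 + 5 + 13 + 7 = 62; the blank must be 50 − 62 = -12.

c = 0, b = -1, x = 15, n = 12, k = 18, y = -12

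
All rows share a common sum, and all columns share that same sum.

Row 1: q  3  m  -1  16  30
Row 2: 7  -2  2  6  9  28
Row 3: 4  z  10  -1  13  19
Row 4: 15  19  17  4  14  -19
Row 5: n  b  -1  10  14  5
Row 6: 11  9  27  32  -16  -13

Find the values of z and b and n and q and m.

z = 5, b = 16, n = 6, q = 7, m = -5

Rows 2 and 4 both sum to 50, so that's the common total.
The known cells in row 3 total 45, leaving 50 − 45 = 5 for the blank.
The known cells in column 3 total 55, leaving 50 − 55 = -5 for the blank.
The known cells in row 1 total 43, leaving 50 − 43 = 7 for the blank.
The known cells in column 1 total 44, leaving 50 − 44 = 6 for the blank.
The known cells in row 5 total 34, leaving 50 − 34 = 16 for the blank.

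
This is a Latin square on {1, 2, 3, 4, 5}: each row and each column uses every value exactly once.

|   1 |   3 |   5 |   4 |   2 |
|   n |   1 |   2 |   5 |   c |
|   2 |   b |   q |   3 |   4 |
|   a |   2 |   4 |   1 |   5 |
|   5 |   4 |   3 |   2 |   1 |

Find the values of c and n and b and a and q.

c = 3, n = 4, b = 5, a = 3, q = 1

Cell (3,2): column 2 already has {1, 2, 3, 4} → 5.
At (row 2, col 5): column 5 already has {1, 2, 4, 5}, so the value is 3.
At (row 4, col 1): row 4 already has {1, 2, 4, 5}, so the value is 3.
For row 3, column 3: row 3 already has {2, 3, 4, 5}; that leaves 1.
For row 2, column 1: row 2 already has {1, 2, 3, 5}; that leaves 4.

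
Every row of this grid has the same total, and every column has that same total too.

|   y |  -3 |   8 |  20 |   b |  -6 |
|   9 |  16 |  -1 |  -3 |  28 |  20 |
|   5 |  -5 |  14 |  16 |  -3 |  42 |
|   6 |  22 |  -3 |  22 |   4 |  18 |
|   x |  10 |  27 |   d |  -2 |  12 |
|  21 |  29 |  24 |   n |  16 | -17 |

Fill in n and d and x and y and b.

n = -4, d = 18, x = 4, y = 24, b = 26

Rows 2 and 3 both sum to 69, so that's the common total.
Column 5: 28 − 3 + 4 − 2 + 16 = 43, so its missing entry is 69 − 43 = 26.
Row 1: -3 + 8 + 20 + 26 − 6 = 45, so its missing entry is 69 − 45 = 24.
Column 1: 24 + 9 + 5 + 6 + 21 = 65, so its missing entry is 69 − 65 = 4.
Row 5: 4 + 10 + 27 − 2 + 12 = 51, so its missing entry is 69 − 51 = 18.
Row 6: 21 + 29 + 24 + 16 − 17 = 73, so its missing entry is 69 − 73 = -4.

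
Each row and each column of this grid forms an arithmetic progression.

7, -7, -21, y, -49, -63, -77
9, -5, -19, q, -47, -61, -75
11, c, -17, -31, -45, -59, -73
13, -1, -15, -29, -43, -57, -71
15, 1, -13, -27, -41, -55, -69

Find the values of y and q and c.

y = -35, q = -33, c = -3

Along each row the entries change by -14 per step; down each column they change by 2.
Row 1: from 7 at column 1, stepping by -14 to column 4 gives -35.
Row 2: from 9 at column 1, stepping by -14 to column 4 gives -33.
Row 3: from 11 at column 1, stepping by -14 to column 2 gives -3.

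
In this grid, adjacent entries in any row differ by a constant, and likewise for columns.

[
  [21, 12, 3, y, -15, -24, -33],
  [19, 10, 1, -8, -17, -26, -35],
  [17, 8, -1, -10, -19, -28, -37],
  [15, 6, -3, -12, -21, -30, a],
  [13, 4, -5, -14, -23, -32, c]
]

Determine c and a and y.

c = -41, a = -39, y = -6

Along each row the entries change by -9 per step; down each column they change by -2.
Row 5: from 13 at column 1, stepping by -9 to column 7 gives -41.
Row 4: from 15 at column 1, stepping by -9 to column 7 gives -39.
Row 1: from 21 at column 1, stepping by -9 to column 4 gives -6.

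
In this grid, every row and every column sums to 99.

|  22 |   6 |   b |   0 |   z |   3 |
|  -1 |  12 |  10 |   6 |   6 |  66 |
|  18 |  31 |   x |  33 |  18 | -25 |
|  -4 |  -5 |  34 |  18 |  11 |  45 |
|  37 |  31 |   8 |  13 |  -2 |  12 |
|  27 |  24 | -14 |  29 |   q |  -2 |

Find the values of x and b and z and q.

x = 24, b = 37, z = 31, q = 35

The known cells in row 6 total 64, leaving 99 − 64 = 35 for the blank.
The known cells in column 5 total 68, leaving 99 − 68 = 31 for the blank.
The known cells in row 1 total 62, leaving 99 − 62 = 37 for the blank.
The known cells in row 3 total 75, leaving 99 − 75 = 24 for the blank.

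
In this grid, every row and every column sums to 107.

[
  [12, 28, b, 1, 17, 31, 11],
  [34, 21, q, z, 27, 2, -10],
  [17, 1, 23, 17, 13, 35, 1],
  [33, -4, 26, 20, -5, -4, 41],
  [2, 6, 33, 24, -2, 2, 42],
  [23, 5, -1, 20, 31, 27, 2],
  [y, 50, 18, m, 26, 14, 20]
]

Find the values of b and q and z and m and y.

b = 7, q = 1, z = 32, m = -7, y = -14

The known cells in row 1 total 100, leaving 107 − 100 = 7 for the blank.
The known cells in column 3 total 106, leaving 107 − 106 = 1 for the blank.
The known cells in column 1 total 121, leaving 107 − 121 = -14 for the blank.
The known cells in row 7 total 114, leaving 107 − 114 = -7 for the blank.
The known cells in row 2 total 75, leaving 107 − 75 = 32 for the blank.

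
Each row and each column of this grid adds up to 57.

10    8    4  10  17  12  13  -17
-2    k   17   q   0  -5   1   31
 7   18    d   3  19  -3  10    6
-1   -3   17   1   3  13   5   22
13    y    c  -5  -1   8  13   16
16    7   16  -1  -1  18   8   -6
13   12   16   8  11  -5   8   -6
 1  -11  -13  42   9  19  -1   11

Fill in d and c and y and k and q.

d = -3, c = 3, y = 10, k = 16, q = -1

Row 3: 7 + 18 + 3 + 19 − 3 + 10 + 6 = 60, so its missing entry is 57 − 60 = -3.
Column 3: 4 + 17 − 3 + 17 + 16 + 16 − 13 = 54, so its missing entry is 57 − 54 = 3.
Row 5: 13 + 3 − 5 − 1 + 8 + 13 + 16 = 47, so its missing entry is 57 − 47 = 10.
Column 2: 8 + 18 − 3 + 10 + 7 + 12 − 11 = 41, so its missing entry is 57 − 41 = 16.
Row 2: -2 + 16 + 17 + 0 − 5 + 1 + 31 = 58, so its missing entry is 57 − 58 = -1.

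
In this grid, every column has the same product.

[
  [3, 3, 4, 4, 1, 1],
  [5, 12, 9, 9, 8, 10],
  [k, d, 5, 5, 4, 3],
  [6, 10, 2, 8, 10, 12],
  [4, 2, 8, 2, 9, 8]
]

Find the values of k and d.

k = 8, d = 4

Columns 3 and 4 each multiply to 2880, so every column has product 2880.
Column 1: 3×5×6×4 = 360, so the missing entry is 2880 ÷ 360 = 8.
Column 2: 3×12×10×2 = 720, so the missing entry is 2880 ÷ 720 = 4.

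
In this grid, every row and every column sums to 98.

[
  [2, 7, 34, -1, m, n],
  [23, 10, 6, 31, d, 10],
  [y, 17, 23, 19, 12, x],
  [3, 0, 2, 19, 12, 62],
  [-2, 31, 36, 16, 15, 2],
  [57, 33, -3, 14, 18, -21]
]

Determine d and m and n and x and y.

d = 18, m = 23, n = 33, x = 12, y = 15

Column 1: 2 + 23 + 3 − 2 + 57 = 83, so its missing entry is 98 − 83 = 15.
Row 2: 23 + 10 + 6 + 31 + 10 = 80, so its missing entry is 98 − 80 = 18.
Column 5: 18 + 12 + 12 + 15 + 18 = 75, so its missing entry is 98 − 75 = 23.
Row 1: 2 + 7 + 34 − 1 + 23 = 65, so its missing entry is 98 − 65 = 33.
Row 3: 15 + 17 + 23 + 19 + 12 = 86, so its missing entry is 98 − 86 = 12.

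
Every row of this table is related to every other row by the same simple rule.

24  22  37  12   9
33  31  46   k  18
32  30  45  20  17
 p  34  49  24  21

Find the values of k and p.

The difference between any two rows is the same in every column — this is an addition table with the headers hidden.
Row 2 minus row 1 is 31 − 22 = 9, so its entry in column 4 is 12 + 9 = 21.
Row 4 minus row 1 is 34 − 22 = 12, so its entry in column 1 is 24 + 12 = 36.

k = 21, p = 36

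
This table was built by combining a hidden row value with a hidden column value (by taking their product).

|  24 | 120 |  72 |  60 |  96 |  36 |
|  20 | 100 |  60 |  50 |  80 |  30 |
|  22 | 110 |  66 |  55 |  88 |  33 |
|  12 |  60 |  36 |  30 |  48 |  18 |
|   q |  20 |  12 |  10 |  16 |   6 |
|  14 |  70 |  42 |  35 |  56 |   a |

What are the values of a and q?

a = 21, q = 4

Each row is a constant multiple of every other row — this is a multiplication table with the headers hidden.
Row 6 is 42/72 = 7/12 times row 1, so its entry in column 6 is 36 × 7/12 = 21.
Row 5 is 12/72 = 1/6 times row 1, so its entry in column 1 is 24 × 1/6 = 4.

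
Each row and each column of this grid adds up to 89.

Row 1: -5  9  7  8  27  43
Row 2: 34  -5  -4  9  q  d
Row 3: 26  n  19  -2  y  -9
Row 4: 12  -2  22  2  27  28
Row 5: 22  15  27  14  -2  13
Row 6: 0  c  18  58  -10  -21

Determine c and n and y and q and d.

Column 6 has 43 − 9 + 28 + 13 − 21 = 54; the blank must be 89 − 54 = 35.
Row 6 has 0 + 18 + 58 − 10 − 21 = 45; the blank must be 89 − 45 = 44.
Column 2 has 9 − 5 − 2 + 15 + 44 = 61; the blank must be 89 − 61 = 28.
Row 3 has 26 + 28 + 19 − 2 − 9 = 62; the blank must be 89 − 62 = 27.
Row 2 has 34 − 5 − 4 + 9 + 35 = 69; the blank must be 89 − 69 = 20.

c = 44, n = 28, y = 27, q = 20, d = 35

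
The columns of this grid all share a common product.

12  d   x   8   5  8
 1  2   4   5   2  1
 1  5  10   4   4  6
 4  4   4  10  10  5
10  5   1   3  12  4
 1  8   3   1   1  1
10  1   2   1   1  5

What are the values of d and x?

d = 3, x = 5

Columns 4 and 5 each multiply to 4800, so every column has product 4800.
Column 2: 2×5×4×5×8×1 = 1600, so the missing entry is 4800 ÷ 1600 = 3.
Column 3: 4×10×4×1×3×2 = 960, so the missing entry is 4800 ÷ 960 = 5.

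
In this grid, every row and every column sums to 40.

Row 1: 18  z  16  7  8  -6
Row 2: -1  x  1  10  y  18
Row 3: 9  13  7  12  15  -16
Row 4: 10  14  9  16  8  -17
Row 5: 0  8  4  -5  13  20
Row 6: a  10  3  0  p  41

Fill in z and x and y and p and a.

z = -3, x = -2, y = 14, p = -18, a = 4

The known cells in row 1 total 43, leaving 40 − 43 = -3 for the blank.
The known cells in column 2 total 42, leaving 40 − 42 = -2 for the blank.
The known cells in row 2 total 26, leaving 40 − 26 = 14 for the blank.
The known cells in column 5 total 58, leaving 40 − 58 = -18 for the blank.
The known cells in row 6 total 36, leaving 40 − 36 = 4 for the blank.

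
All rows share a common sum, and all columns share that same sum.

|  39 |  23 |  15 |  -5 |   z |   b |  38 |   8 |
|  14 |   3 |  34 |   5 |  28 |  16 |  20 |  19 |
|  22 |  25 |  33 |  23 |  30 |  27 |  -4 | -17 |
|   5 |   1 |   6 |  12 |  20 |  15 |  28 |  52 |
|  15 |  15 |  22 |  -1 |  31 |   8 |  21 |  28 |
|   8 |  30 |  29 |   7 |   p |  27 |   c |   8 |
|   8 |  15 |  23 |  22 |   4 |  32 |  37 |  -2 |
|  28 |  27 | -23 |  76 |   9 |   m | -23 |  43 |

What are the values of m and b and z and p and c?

m = 2, b = 12, z = 9, p = 8, c = 22

Rows 2 and 3 both sum to 139, so that's the common total.
Column 7 has 38 + 20 − 4 + 28 + 21 + 37 − 23 = 117; the blank must be 139 − 117 = 22.
Row 6 has 8 + 30 + 29 + 7 + 27 + 22 + 8 = 131; the blank must be 139 − 131 = 8.
Column 5 has 28 + 30 + 20 + 31 + 8 + 4 + 9 = 130; the blank must be 139 − 130 = 9.
Row 1 has 39 + 23 + 15 − 5 + 9 + 38 + 8 = 127; the blank must be 139 − 127 = 12.
Row 8 has 28 + 27 − 23 + 76 + 9 − 23 + 43 = 137; the blank must be 139 − 137 = 2.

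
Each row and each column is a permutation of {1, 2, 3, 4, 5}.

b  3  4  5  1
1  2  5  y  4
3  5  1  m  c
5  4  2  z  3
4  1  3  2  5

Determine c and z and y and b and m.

c = 2, z = 1, y = 3, b = 2, m = 4

For row 3, column 5: column 5 already has {1, 3, 4, 5}; that leaves 2.
Cell (1,1): row 1 already has {1, 3, 4, 5} → 2.
For row 3, column 4: row 3 already has {1, 2, 3, 5}; that leaves 4.
For row 4, column 4: row 4 already has {2, 3, 4, 5}; that leaves 1.
For row 2, column 4: row 2 already has {1, 2, 4, 5}; that leaves 3.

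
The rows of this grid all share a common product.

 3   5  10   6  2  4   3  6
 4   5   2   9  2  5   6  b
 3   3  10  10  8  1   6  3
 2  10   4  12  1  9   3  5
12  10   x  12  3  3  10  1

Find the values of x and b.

x = 1, b = 6

Rows 3 and 4 each multiply to 129600, so every row has product 129600.
Row 5: 12×10×12×3×3×10×1 = 129600, so the missing entry is 129600 ÷ 129600 = 1.
Row 2: 4×5×2×9×2×5×6 = 21600, so the missing entry is 129600 ÷ 21600 = 6.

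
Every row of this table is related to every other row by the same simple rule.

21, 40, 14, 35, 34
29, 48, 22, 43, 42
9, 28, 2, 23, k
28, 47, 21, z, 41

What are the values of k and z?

The difference between any two rows is the same in every column — this is an addition table with the headers hidden.
Row 3 minus row 1 is 2 − 14 = -12, so its entry in column 5 is 34 + (-12) = 22.
Row 4 minus row 1 is 21 − 14 = 7, so its entry in column 4 is 35 + 7 = 42.

k = 22, z = 42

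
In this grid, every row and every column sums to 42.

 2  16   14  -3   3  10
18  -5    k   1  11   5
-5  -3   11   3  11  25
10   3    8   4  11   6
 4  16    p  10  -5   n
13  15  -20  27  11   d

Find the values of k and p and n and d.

Row 2 has 18 − 5 + 1 + 11 + 5 = 30; the blank must be 42 − 30 = 12.
Column 3 has 14 + 12 + 11 + 8 − 20 = 25; the blank must be 42 − 25 = 17.
Row 5 has 4 + 16 + 17 + 10 − 5 = 42; the blank must be 42 − 42 = 0.
Row 6 has 13 + 15 − 20 + 27 + 11 = 46; the blank must be 42 − 46 = -4.

k = 12, p = 17, n = 0, d = -4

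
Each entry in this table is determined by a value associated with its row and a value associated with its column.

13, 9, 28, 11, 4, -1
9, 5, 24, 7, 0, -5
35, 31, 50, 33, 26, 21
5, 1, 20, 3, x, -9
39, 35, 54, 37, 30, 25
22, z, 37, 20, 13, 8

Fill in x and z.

The difference between any two rows is the same in every column — this is an addition table with the headers hidden.
Row 4 minus row 1 is 5 − 13 = -8, so its entry in column 5 is 4 + (-8) = -4.
Row 6 minus row 1 is 22 − 13 = 9, so its entry in column 2 is 9 + 9 = 18.

x = -4, z = 18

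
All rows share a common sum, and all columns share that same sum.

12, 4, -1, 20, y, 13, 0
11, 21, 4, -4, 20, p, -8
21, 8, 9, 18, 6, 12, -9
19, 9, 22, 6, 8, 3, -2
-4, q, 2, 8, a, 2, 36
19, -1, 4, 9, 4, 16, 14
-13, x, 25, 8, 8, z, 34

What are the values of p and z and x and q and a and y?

Rows 3 and 4 both sum to 65, so that's the common total.
Row 1: 12 + 4 − 1 + 20 + 13 + 0 = 48, so its missing entry is 65 − 48 = 17.
Column 5: 17 + 20 + 6 + 8 + 4 + 8 = 63, so its missing entry is 65 − 63 = 2.
Row 2: 11 + 21 + 4 − 4 + 20 − 8 = 44, so its missing entry is 65 − 44 = 21.
Column 6: 13 + 21 + 12 + 3 + 2 + 16 = 67, so its missing entry is 65 − 67 = -2.
Row 7: -13 + 25 + 8 + 8 − 2 + 34 = 60, so its missing entry is 65 − 60 = 5.
Row 5: -4 + 2 + 8 + 2 + 2 + 36 = 46, so its missing entry is 65 − 46 = 19.

p = 21, z = -2, x = 5, q = 19, a = 2, y = 17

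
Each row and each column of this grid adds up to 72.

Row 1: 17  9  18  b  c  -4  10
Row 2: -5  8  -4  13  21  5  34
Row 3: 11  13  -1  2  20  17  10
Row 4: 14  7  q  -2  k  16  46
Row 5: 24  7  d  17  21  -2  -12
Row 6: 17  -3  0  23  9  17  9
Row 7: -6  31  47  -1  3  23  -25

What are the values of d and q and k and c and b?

d = 17, q = -5, k = -4, c = 2, b = 20

The known cells in column 4 total 52, leaving 72 − 52 = 20 for the blank.
The known cells in row 1 total 70, leaving 72 − 70 = 2 for the blank.
The known cells in column 5 total 76, leaving 72 − 76 = -4 for the blank.
The known cells in row 5 total 55, leaving 72 − 55 = 17 for the blank.
The known cells in row 4 total 77, leaving 72 − 77 = -5 for the blank.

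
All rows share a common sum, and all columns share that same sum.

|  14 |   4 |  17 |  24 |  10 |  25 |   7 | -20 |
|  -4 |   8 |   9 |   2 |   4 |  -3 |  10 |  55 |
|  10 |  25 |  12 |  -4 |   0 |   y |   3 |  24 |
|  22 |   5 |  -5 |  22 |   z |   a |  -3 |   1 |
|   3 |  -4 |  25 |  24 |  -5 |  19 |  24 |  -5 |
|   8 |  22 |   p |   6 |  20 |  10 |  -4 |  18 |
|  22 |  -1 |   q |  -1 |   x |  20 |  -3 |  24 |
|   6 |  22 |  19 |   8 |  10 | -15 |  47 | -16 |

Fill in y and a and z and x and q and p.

y = 11, a = 14, z = 25, x = 17, q = 3, p = 1

Rows 1 and 2 both sum to 81, so that's the common total.
Row 3: 10 + 25 + 12 − 4 + 0 + 3 + 24 = 70, so its missing entry is 81 − 70 = 11.
Column 6: 25 − 3 + 11 + 19 + 10 + 20 − 15 = 67, so its missing entry is 81 − 67 = 14.
Row 4: 22 + 5 − 5 + 22 + 14 − 3 + 1 = 56, so its missing entry is 81 − 56 = 25.
Column 5: 10 + 4 + 0 + 25 − 5 + 20 + 10 = 64, so its missing entry is 81 − 64 = 17.
Row 7: 22 − 1 − 1 + 17 + 20 − 3 + 24 = 78, so its missing entry is 81 − 78 = 3.
Row 6: 8 + 22 + 6 + 20 + 10 − 4 + 18 = 80, so its missing entry is 81 − 80 = 1.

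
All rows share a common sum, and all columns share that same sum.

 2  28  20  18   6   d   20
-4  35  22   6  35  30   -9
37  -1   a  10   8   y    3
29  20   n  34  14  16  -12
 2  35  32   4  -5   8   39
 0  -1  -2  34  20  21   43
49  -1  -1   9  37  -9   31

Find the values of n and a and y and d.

Rows 2 and 5 both sum to 115, so that's the common total.
Row 4 has 29 + 20 + 34 + 14 + 16 − 12 = 101; the blank must be 115 − 101 = 14.
Row 1 has 2 + 28 + 20 + 18 + 6 + 20 = 94; the blank must be 115 − 94 = 21.
Column 6 has 21 + 30 + 16 + 8 + 21 − 9 = 87; the blank must be 115 − 87 = 28.
Row 3 has 37 − 1 + 10 + 8 + 28 + 3 = 85; the blank must be 115 − 85 = 30.

n = 14, a = 30, y = 28, d = 21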